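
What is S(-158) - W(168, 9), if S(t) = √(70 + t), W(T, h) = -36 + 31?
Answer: 5 + 2*I*√22 ≈ 5.0 + 9.3808*I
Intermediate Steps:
W(T, h) = -5
S(-158) - W(168, 9) = √(70 - 158) - 1*(-5) = √(-88) + 5 = 2*I*√22 + 5 = 5 + 2*I*√22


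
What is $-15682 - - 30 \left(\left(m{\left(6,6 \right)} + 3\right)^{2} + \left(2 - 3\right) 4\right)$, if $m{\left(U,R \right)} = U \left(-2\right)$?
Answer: $-13372$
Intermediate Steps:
$m{\left(U,R \right)} = - 2 U$
$-15682 - - 30 \left(\left(m{\left(6,6 \right)} + 3\right)^{2} + \left(2 - 3\right) 4\right) = -15682 - - 30 \left(\left(\left(-2\right) 6 + 3\right)^{2} + \left(2 - 3\right) 4\right) = -15682 - - 30 \left(\left(-12 + 3\right)^{2} - 4\right) = -15682 - - 30 \left(\left(-9\right)^{2} - 4\right) = -15682 - - 30 \left(81 - 4\right) = -15682 - \left(-30\right) 77 = -15682 - -2310 = -15682 + 2310 = -13372$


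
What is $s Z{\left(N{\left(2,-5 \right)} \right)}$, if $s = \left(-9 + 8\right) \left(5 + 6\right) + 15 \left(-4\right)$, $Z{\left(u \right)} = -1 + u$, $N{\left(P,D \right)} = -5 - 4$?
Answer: $710$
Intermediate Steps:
$N{\left(P,D \right)} = -9$
$s = -71$ ($s = \left(-1\right) 11 - 60 = -11 - 60 = -71$)
$s Z{\left(N{\left(2,-5 \right)} \right)} = - 71 \left(-1 - 9\right) = \left(-71\right) \left(-10\right) = 710$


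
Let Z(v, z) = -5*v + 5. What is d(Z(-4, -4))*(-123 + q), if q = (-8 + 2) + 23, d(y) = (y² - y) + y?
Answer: -66250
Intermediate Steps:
Z(v, z) = 5 - 5*v
d(y) = y²
q = 17 (q = -6 + 23 = 17)
d(Z(-4, -4))*(-123 + q) = (5 - 5*(-4))²*(-123 + 17) = (5 + 20)²*(-106) = 25²*(-106) = 625*(-106) = -66250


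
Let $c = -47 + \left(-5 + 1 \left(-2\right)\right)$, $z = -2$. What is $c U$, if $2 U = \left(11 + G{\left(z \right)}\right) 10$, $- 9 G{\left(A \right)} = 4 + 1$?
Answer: $-2820$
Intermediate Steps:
$G{\left(A \right)} = - \frac{5}{9}$ ($G{\left(A \right)} = - \frac{4 + 1}{9} = \left(- \frac{1}{9}\right) 5 = - \frac{5}{9}$)
$U = \frac{470}{9}$ ($U = \frac{\left(11 - \frac{5}{9}\right) 10}{2} = \frac{\frac{94}{9} \cdot 10}{2} = \frac{1}{2} \cdot \frac{940}{9} = \frac{470}{9} \approx 52.222$)
$c = -54$ ($c = -47 - 7 = -54$)
$c U = \left(-54\right) \frac{470}{9} = -2820$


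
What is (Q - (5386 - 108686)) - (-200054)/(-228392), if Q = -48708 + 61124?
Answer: 13214204309/114196 ≈ 1.1572e+5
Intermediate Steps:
Q = 12416
(Q - (5386 - 108686)) - (-200054)/(-228392) = (12416 - (5386 - 108686)) - (-200054)/(-228392) = (12416 - 1*(-103300)) - (-200054)*(-1)/228392 = (12416 + 103300) - 1*100027/114196 = 115716 - 100027/114196 = 13214204309/114196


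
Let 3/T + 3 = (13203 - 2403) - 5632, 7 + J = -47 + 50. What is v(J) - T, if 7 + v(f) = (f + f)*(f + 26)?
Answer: -945198/5165 ≈ -183.00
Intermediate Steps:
J = -4 (J = -7 + (-47 + 50) = -7 + 3 = -4)
T = 3/5165 (T = 3/(-3 + ((13203 - 2403) - 5632)) = 3/(-3 + (10800 - 5632)) = 3/(-3 + 5168) = 3/5165 ≈ 0.00058083)
v(f) = -7 + 2*f*(26 + f) (v(f) = -7 + (f + f)*(f + 26) = -7 + (2*f)*(26 + f) = -7 + 2*f*(26 + f))
v(J) - T = (-7 + 2*(-4)² + 52*(-4)) - 1*3/5165 = (-7 + 2*16 - 208) - 3/5165 = (-7 + 32 - 208) - 3/5165 = -183 - 3/5165 = -945198/5165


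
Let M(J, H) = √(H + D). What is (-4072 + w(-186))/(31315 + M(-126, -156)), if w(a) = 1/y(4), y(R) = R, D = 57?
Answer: -510027405/3922517296 + 48861*I*√11/3922517296 ≈ -0.13003 + 4.1314e-5*I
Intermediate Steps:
w(a) = ¼ (w(a) = 1/4 = ¼)
M(J, H) = √(57 + H) (M(J, H) = √(H + 57) = √(57 + H))
(-4072 + w(-186))/(31315 + M(-126, -156)) = (-4072 + ¼)/(31315 + √(57 - 156)) = -16287/(4*(31315 + √(-99))) = -16287/(4*(31315 + 3*I*√11))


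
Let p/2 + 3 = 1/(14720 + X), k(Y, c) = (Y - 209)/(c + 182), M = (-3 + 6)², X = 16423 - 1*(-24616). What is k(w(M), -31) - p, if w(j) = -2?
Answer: 38752203/8419609 ≈ 4.6026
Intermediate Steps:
X = 41039 (X = 16423 + 24616 = 41039)
M = 9 (M = 3² = 9)
k(Y, c) = (-209 + Y)/(182 + c)
p = -334552/55759 (p = -6 + 2/(14720 + 41039) = -6 + 2/55759 = -334552/55759 ≈ -6.0000)
k(w(M), -31) - p = (-209 - 2)/(182 - 31) - 1*(-334552/55759) = -211/151 + 334552/55759 = 38752203/8419609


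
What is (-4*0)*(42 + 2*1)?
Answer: 0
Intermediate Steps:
(-4*0)*(42 + 2*1) = 0*(42 + 2) = 0*44 = 0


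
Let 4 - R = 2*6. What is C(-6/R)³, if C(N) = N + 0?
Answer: 27/64 ≈ 0.42188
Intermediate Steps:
R = -8 (R = 4 - 2*6 = 4 - 1*12 = 4 - 12 = -8)
C(N) = N
C(-6/R)³ = (-6/(-8))³ = (-6*(-⅛))³ = (¾)³ = 27/64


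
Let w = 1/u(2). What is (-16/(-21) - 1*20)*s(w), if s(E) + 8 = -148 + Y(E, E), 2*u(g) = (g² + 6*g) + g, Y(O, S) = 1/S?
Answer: 2828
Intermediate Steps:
u(g) = g²/2 + 7*g/2 (u(g) = ((g² + 6*g) + g)/2 = (g² + 7*g)/2 = g²/2 + 7*g/2)
w = ⅑ (w = 1/((½)*2*(7 + 2)) = 1/((½)*2*9) = 1/9 = ⅑ ≈ 0.11111)
s(E) = -156 + 1/E (s(E) = -8 + (-148 + 1/E) = -156 + 1/E)
(-16/(-21) - 1*20)*s(w) = (-16/(-21) - 1*20)*(-156 + 1/(⅑)) = (-16*(-1/21) - 20)*(-156 + 9) = (16/21 - 20)*(-147) = -404/21*(-147) = 2828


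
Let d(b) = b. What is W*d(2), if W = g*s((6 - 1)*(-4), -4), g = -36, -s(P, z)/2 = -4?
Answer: -576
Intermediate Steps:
s(P, z) = 8 (s(P, z) = -2*(-4) = 8)
W = -288 (W = -36*8 = -288)
W*d(2) = -288*2 = -576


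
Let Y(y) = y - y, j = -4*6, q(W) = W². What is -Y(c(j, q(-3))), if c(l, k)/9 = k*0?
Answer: 0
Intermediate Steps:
j = -24
c(l, k) = 0 (c(l, k) = 9*(k*0) = 9*0 = 0)
Y(y) = 0
-Y(c(j, q(-3))) = -1*0 = 0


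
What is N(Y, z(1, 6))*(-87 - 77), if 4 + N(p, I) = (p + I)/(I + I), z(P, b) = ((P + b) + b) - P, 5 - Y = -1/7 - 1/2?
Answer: 44977/84 ≈ 535.44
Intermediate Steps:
Y = 79/14 (Y = 5 - (-1/7 - 1/2) = 5 - (-1*⅐ - 1*½) = 5 - (-⅐ - ½) = 5 - 1*(-9/14) = 5 + 9/14 = 79/14 ≈ 5.6429)
z(P, b) = 2*b (z(P, b) = (P + 2*b) - P = 2*b)
N(p, I) = -4 + (I + p)/(2*I) (N(p, I) = -4 + (p + I)/(I + I) = -4 + (I + p)/((2*I)) = -4 + (I + p)*(1/(2*I)) = -4 + (I + p)/(2*I))
N(Y, z(1, 6))*(-87 - 77) = ((79/14 - 14*6)/(2*((2*6))))*(-87 - 77) = ((½)*(79/14 - 7*12)/12)*(-164) = ((½)*(1/12)*(79/14 - 84))*(-164) = ((½)*(1/12)*(-1097/14))*(-164) = -1097/336*(-164) = 44977/84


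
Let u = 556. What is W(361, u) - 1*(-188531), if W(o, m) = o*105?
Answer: 226436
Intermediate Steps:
W(o, m) = 105*o
W(361, u) - 1*(-188531) = 105*361 - 1*(-188531) = 37905 + 188531 = 226436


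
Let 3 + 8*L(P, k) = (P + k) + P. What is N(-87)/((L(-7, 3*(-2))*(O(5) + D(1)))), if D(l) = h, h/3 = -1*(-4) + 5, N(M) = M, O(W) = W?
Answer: 87/92 ≈ 0.94565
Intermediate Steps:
h = 27 (h = 3*(-1*(-4) + 5) = 3*(4 + 5) = 3*9 = 27)
D(l) = 27
L(P, k) = -3/8 + P/4 + k/8 (L(P, k) = -3/8 + ((P + k) + P)/8 = -3/8 + (k + 2*P)/8 = -3/8 + (P/4 + k/8) = -3/8 + P/4 + k/8)
N(-87)/((L(-7, 3*(-2))*(O(5) + D(1)))) = -87*1/((5 + 27)*(-3/8 + (1/4)*(-7) + (3*(-2))/8)) = -87*1/(32*(-3/8 - 7/4 + (1/8)*(-6))) = -87*1/(32*(-3/8 - 7/4 - 3/4)) = -87/((-23/8*32)) = -87/(-92) = -87*(-1/92) = 87/92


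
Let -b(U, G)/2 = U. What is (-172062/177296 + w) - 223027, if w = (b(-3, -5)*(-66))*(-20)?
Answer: -19068891367/88648 ≈ -2.1511e+5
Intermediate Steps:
b(U, G) = -2*U
w = 7920 (w = (-2*(-3)*(-66))*(-20) = (6*(-66))*(-20) = -396*(-20) = 7920)
(-172062/177296 + w) - 223027 = (-172062/177296 + 7920) - 223027 = (-172062*1/177296 + 7920) - 223027 = (-86031/88648 + 7920) - 223027 = 702006129/88648 - 223027 = -19068891367/88648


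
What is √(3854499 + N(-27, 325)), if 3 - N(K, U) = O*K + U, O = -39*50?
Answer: √3801527 ≈ 1949.8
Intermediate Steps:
O = -1950
N(K, U) = 3 - U + 1950*K (N(K, U) = 3 - (-1950*K + U) = 3 - (U - 1950*K) = 3 + (-U + 1950*K) = 3 - U + 1950*K)
√(3854499 + N(-27, 325)) = √(3854499 + (3 - 1*325 + 1950*(-27))) = √(3854499 + (3 - 325 - 52650)) = √(3854499 - 52972) = √3801527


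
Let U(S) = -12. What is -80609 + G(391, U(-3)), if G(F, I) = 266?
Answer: -80343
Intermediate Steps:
-80609 + G(391, U(-3)) = -80609 + 266 = -80343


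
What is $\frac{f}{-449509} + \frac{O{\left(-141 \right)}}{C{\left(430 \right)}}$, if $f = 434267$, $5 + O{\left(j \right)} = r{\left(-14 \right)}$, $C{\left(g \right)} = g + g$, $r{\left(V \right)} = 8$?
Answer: $- \frac{372121093}{386577740} \approx -0.9626$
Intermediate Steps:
$C{\left(g \right)} = 2 g$
$O{\left(j \right)} = 3$ ($O{\left(j \right)} = -5 + 8 = 3$)
$\frac{f}{-449509} + \frac{O{\left(-141 \right)}}{C{\left(430 \right)}} = \frac{434267}{-449509} + \frac{3}{2 \cdot 430} = 434267 \left(- \frac{1}{449509}\right) + \frac{3}{860} = - \frac{434267}{449509} + 3 \cdot \frac{1}{860} = - \frac{434267}{449509} + \frac{3}{860} = - \frac{372121093}{386577740}$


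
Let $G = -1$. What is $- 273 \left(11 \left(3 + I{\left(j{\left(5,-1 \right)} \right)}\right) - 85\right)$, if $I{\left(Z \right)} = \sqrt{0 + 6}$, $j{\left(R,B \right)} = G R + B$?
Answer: $14196 - 3003 \sqrt{6} \approx 6840.2$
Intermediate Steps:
$j{\left(R,B \right)} = B - R$ ($j{\left(R,B \right)} = - R + B = B - R$)
$I{\left(Z \right)} = \sqrt{6}$
$- 273 \left(11 \left(3 + I{\left(j{\left(5,-1 \right)} \right)}\right) - 85\right) = - 273 \left(11 \left(3 + \sqrt{6}\right) - 85\right) = - 273 \left(\left(33 + 11 \sqrt{6}\right) - 85\right) = - 273 \left(-52 + 11 \sqrt{6}\right) = 14196 - 3003 \sqrt{6}$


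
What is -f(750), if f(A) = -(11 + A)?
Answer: 761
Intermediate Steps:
f(A) = -11 - A
-f(750) = -(-11 - 1*750) = -(-11 - 750) = -1*(-761) = 761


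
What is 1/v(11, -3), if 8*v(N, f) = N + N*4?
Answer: 8/55 ≈ 0.14545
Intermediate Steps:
v(N, f) = 5*N/8 (v(N, f) = (N + N*4)/8 = (N + 4*N)/8 = (5*N)/8 = 5*N/8)
1/v(11, -3) = 1/((5/8)*11) = 1/(55/8) = 8/55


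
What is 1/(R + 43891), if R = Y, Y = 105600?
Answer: 1/149491 ≈ 6.6894e-6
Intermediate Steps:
R = 105600
1/(R + 43891) = 1/(105600 + 43891) = 1/149491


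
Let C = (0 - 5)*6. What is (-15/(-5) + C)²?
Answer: 729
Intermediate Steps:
C = -30 (C = -5*6 = -30)
(-15/(-5) + C)² = (-15/(-5) - 30)² = (-15*(-⅕) - 30)² = (3 - 30)² = (-27)² = 729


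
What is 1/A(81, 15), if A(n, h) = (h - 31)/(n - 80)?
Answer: -1/16 ≈ -0.062500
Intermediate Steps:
A(n, h) = (-31 + h)/(-80 + n)
1/A(81, 15) = 1/((-31 + 15)/(-80 + 81)) = 1/(-16/1) = 1/(1*(-16)) = 1/(-16) = -1/16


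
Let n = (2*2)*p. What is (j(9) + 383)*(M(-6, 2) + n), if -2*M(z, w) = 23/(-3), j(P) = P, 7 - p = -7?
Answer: 70364/3 ≈ 23455.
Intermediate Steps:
p = 14 (p = 7 - 1*(-7) = 7 + 7 = 14)
M(z, w) = 23/6 (M(z, w) = -23/(2*(-3)) = -23*(-1)/(2*3) = -1/2*(-23/3) = 23/6)
n = 56 (n = (2*2)*14 = 4*14 = 56)
(j(9) + 383)*(M(-6, 2) + n) = (9 + 383)*(23/6 + 56) = 392*(359/6) = 70364/3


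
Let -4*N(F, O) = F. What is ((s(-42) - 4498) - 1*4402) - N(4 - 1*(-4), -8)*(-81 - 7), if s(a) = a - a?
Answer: -9076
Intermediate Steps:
N(F, O) = -F/4
s(a) = 0
((s(-42) - 4498) - 1*4402) - N(4 - 1*(-4), -8)*(-81 - 7) = ((0 - 4498) - 1*4402) - (-(4 - 1*(-4))/4)*(-81 - 7) = (-4498 - 4402) - (-(4 + 4)/4)*(-88) = -8900 - (-¼*8)*(-88) = -8900 - (-2)*(-88) = -8900 - 1*176 = -8900 - 176 = -9076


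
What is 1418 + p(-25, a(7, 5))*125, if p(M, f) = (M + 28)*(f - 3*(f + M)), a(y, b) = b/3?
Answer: 28293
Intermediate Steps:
a(y, b) = b/3 (a(y, b) = b*(⅓) = b/3)
p(M, f) = (28 + M)*(-3*M - 2*f) (p(M, f) = (28 + M)*(f - 3*(M + f)) = (28 + M)*(f + (-3*M - 3*f)) = (28 + M)*(-3*M - 2*f))
1418 + p(-25, a(7, 5))*125 = 1418 + (-84*(-25) - 56*5/3 - 3*(-25)² - 2*(-25)*(⅓)*5)*125 = 1418 + (2100 - 56*5/3 - 3*625 - 2*(-25)*5/3)*125 = 1418 + (2100 - 280/3 - 1875 + 250/3)*125 = 1418 + 215*125 = 1418 + 26875 = 28293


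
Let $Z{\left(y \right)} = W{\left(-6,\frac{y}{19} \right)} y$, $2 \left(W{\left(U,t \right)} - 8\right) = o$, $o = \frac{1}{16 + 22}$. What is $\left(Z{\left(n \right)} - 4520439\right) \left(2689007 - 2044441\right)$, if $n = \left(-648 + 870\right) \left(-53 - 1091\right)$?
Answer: $- \frac{80283898148454}{19} \approx -4.2255 \cdot 10^{12}$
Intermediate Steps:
$n = -253968$ ($n = 222 \left(-1144\right) = -253968$)
$o = \frac{1}{38} \approx 0.026316$
$W{\left(U,t \right)} = \frac{609}{76}$ ($W{\left(U,t \right)} = 8 + \frac{1}{2} \cdot \frac{1}{38} = 8 + \frac{1}{76} = \frac{609}{76}$)
$Z{\left(y \right)} = \frac{609 y}{76}$
$\left(Z{\left(n \right)} - 4520439\right) \left(2689007 - 2044441\right) = \left(\frac{609}{76} \left(-253968\right) - 4520439\right) \left(2689007 - 2044441\right) = \left(- \frac{38666628}{19} - 4520439\right) 644566 = \left(- \frac{124554969}{19}\right) 644566 = - \frac{80283898148454}{19}$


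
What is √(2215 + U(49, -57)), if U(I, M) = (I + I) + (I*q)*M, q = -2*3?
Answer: 3*√2119 ≈ 138.10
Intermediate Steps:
q = -6
U(I, M) = 2*I - 6*I*M (U(I, M) = (I + I) + (I*(-6))*M = 2*I + (-6*I)*M = 2*I - 6*I*M)
√(2215 + U(49, -57)) = √(2215 + 2*49*(1 - 3*(-57))) = √(2215 + 2*49*(1 + 171)) = √(2215 + 2*49*172) = √(2215 + 16856) = √19071 = 3*√2119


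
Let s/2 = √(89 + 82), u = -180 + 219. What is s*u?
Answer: 234*√19 ≈ 1020.0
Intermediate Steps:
u = 39
s = 6*√19 (s = 2*√(89 + 82) = 2*√171 = 2*(3*√19) = 6*√19 ≈ 26.153)
s*u = (6*√19)*39 = 234*√19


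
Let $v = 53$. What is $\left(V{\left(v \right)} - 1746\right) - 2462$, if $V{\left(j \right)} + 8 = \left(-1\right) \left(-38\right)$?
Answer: $-4178$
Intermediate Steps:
$V{\left(j \right)} = 30$ ($V{\left(j \right)} = -8 - -38 = -8 + 38 = 30$)
$\left(V{\left(v \right)} - 1746\right) - 2462 = \left(30 - 1746\right) - 2462 = -1716 - 2462 = -4178$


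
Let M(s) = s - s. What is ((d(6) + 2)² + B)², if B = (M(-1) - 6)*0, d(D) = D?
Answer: 4096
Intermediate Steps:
M(s) = 0
B = 0 (B = (0 - 6)*0 = -6*0 = 0)
((d(6) + 2)² + B)² = ((6 + 2)² + 0)² = (8² + 0)² = (64 + 0)² = 64² = 4096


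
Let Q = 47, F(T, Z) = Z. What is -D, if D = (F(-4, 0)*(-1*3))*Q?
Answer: 0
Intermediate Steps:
D = 0 (D = (0*(-1*3))*47 = (0*(-3))*47 = 0*47 = 0)
-D = -1*0 = 0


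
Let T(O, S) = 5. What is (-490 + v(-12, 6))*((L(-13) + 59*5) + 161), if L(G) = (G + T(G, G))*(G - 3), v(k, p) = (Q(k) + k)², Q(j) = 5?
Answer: -257544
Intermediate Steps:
v(k, p) = (5 + k)²
L(G) = (-3 + G)*(5 + G) (L(G) = (G + 5)*(G - 3) = (5 + G)*(-3 + G) = (-3 + G)*(5 + G))
(-490 + v(-12, 6))*((L(-13) + 59*5) + 161) = (-490 + (5 - 12)²)*(((-15 + (-13)² + 2*(-13)) + 59*5) + 161) = (-490 + (-7)²)*(((-15 + 169 - 26) + 295) + 161) = (-490 + 49)*((128 + 295) + 161) = -441*(423 + 161) = -441*584 = -257544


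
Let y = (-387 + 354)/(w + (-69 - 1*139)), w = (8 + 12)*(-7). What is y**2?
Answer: 121/13456 ≈ 0.0089923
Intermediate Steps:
w = -140 (w = 20*(-7) = -140)
y = 11/116 (y = (-387 + 354)/(-140 + (-69 - 1*139)) = -33/(-140 + (-69 - 139)) = -33/(-140 - 208) = -33/(-348) = -33*(-1/348) = 11/116 ≈ 0.094828)
y**2 = (11/116)**2 = 121/13456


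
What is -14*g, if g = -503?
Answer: 7042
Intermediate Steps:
-14*g = -14*(-503) = 7042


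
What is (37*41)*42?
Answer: 63714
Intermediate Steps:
(37*41)*42 = 1517*42 = 63714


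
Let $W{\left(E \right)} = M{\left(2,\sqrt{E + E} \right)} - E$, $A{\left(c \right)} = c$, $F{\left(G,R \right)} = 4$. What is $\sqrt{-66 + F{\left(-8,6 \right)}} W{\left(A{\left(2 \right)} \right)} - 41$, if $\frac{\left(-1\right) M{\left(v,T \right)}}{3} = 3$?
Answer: $-41 - 11 i \sqrt{62} \approx -41.0 - 86.614 i$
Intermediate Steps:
$M{\left(v,T \right)} = -9$ ($M{\left(v,T \right)} = \left(-3\right) 3 = -9$)
$W{\left(E \right)} = -9 - E$
$\sqrt{-66 + F{\left(-8,6 \right)}} W{\left(A{\left(2 \right)} \right)} - 41 = \sqrt{-66 + 4} \left(-9 - 2\right) - 41 = \sqrt{-62} \left(-9 - 2\right) - 41 = i \sqrt{62} \left(-11\right) - 41 = - 11 i \sqrt{62} - 41 = -41 - 11 i \sqrt{62}$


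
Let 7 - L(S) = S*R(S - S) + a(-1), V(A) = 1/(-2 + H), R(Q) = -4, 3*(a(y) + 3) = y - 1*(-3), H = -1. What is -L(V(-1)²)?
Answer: -88/9 ≈ -9.7778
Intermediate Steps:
a(y) = -2 + y/3 (a(y) = -3 + (y - 1*(-3))/3 = -3 + (y + 3)/3 = -3 + (3 + y)/3 = -3 + (1 + y/3) = -2 + y/3)
V(A) = -⅓ (V(A) = 1/(-2 - 1) = 1/(-3) = -⅓)
L(S) = 28/3 + 4*S (L(S) = 7 - (S*(-4) + (-2 + (⅓)*(-1))) = 7 - (-4*S + (-2 - ⅓)) = 7 - (-4*S - 7/3) = 7 - (-7/3 - 4*S) = 7 + (7/3 + 4*S) = 28/3 + 4*S)
-L(V(-1)²) = -(28/3 + 4*(-⅓)²) = -(28/3 + 4*(⅑)) = -(28/3 + 4/9) = -1*88/9 = -88/9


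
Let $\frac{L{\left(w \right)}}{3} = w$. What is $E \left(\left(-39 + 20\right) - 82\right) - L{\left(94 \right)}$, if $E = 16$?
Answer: $-1898$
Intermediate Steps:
$L{\left(w \right)} = 3 w$
$E \left(\left(-39 + 20\right) - 82\right) - L{\left(94 \right)} = 16 \left(\left(-39 + 20\right) - 82\right) - 3 \cdot 94 = 16 \left(-19 - 82\right) - 282 = 16 \left(-101\right) - 282 = -1616 - 282 = -1898$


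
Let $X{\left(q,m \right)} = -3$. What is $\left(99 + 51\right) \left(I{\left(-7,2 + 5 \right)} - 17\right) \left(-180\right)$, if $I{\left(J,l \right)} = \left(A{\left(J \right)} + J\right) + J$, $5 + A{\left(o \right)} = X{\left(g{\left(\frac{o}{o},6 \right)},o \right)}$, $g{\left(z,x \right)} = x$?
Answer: $1053000$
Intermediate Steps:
$A{\left(o \right)} = -8$ ($A{\left(o \right)} = -5 - 3 = -8$)
$I{\left(J,l \right)} = -8 + 2 J$ ($I{\left(J,l \right)} = \left(-8 + J\right) + J = -8 + 2 J$)
$\left(99 + 51\right) \left(I{\left(-7,2 + 5 \right)} - 17\right) \left(-180\right) = \left(99 + 51\right) \left(\left(-8 + 2 \left(-7\right)\right) - 17\right) \left(-180\right) = 150 \left(\left(-8 - 14\right) - 17\right) \left(-180\right) = 150 \left(-22 - 17\right) \left(-180\right) = 150 \left(-39\right) \left(-180\right) = \left(-5850\right) \left(-180\right) = 1053000$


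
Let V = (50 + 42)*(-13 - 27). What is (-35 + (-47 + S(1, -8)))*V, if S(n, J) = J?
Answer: 331200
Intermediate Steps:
V = -3680 (V = 92*(-40) = -3680)
(-35 + (-47 + S(1, -8)))*V = (-35 + (-47 - 8))*(-3680) = (-35 - 55)*(-3680) = -90*(-3680) = 331200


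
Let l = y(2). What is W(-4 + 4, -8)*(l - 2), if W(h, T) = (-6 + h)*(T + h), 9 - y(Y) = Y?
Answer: 240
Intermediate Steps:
y(Y) = 9 - Y
l = 7 (l = 9 - 1*2 = 9 - 2 = 7)
W(-4 + 4, -8)*(l - 2) = ((-4 + 4)² - 6*(-8) - 6*(-4 + 4) - 8*(-4 + 4))*(7 - 2) = (0² + 48 - 6*0 - 8*0)*5 = (0 + 48 + 0 + 0)*5 = 48*5 = 240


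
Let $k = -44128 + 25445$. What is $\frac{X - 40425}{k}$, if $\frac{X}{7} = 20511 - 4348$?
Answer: $- \frac{10388}{2669} \approx -3.8921$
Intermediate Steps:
$X = 113141$ ($X = 7 \left(20511 - 4348\right) = 7 \cdot 16163 = 113141$)
$k = -18683$
$\frac{X - 40425}{k} = \frac{113141 - 40425}{-18683} = \left(113141 - 40425\right) \left(- \frac{1}{18683}\right) = 72716 \left(- \frac{1}{18683}\right) = - \frac{10388}{2669}$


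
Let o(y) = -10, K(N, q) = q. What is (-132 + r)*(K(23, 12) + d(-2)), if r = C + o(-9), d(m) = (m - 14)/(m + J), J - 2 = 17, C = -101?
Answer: -45684/17 ≈ -2687.3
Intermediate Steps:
J = 19 (J = 2 + 17 = 19)
d(m) = (-14 + m)/(19 + m) (d(m) = (m - 14)/(m + 19) = (-14 + m)/(19 + m))
r = -111 (r = -101 - 10 = -111)
(-132 + r)*(K(23, 12) + d(-2)) = (-132 - 111)*(12 + (-14 - 2)/(19 - 2)) = -243*(12 - 16/17) = -243*188/17 = -45684/17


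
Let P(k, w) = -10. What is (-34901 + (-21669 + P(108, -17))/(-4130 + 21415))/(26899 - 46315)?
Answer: 75410683/41950695 ≈ 1.7976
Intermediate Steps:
(-34901 + (-21669 + P(108, -17))/(-4130 + 21415))/(26899 - 46315) = (-34901 + (-21669 - 10)/(-4130 + 21415))/(26899 - 46315) = (-34901 - 21679/17285)/(-19416) = (-34901 - 21679*1/17285)*(-1/19416) = (-34901 - 21679/17285)*(-1/19416) = -603285464/17285*(-1/19416) = 75410683/41950695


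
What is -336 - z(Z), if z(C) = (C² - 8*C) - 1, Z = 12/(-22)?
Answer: -41099/121 ≈ -339.66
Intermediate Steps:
Z = -6/11 (Z = 12*(-1/22) = -6/11 ≈ -0.54545)
z(C) = -1 + C² - 8*C
-336 - z(Z) = -336 - (-1 + (-6/11)² - 8*(-6/11)) = -336 - (-1 + 36/121 + 48/11) = -336 - 1*443/121 = -336 - 443/121 = -41099/121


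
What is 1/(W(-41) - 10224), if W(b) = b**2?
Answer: -1/8543 ≈ -0.00011705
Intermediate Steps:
1/(W(-41) - 10224) = 1/((-41)**2 - 10224) = 1/(1681 - 10224) = 1/(-8543) = -1/8543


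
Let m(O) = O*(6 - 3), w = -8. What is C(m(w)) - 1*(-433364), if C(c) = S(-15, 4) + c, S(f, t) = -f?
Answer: 433355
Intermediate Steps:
m(O) = 3*O (m(O) = O*3 = 3*O)
C(c) = 15 + c (C(c) = -1*(-15) + c = 15 + c)
C(m(w)) - 1*(-433364) = (15 + 3*(-8)) - 1*(-433364) = (15 - 24) + 433364 = -9 + 433364 = 433355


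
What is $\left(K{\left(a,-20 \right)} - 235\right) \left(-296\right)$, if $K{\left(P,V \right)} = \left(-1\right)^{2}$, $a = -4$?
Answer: $69264$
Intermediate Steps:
$K{\left(P,V \right)} = 1$
$\left(K{\left(a,-20 \right)} - 235\right) \left(-296\right) = \left(1 - 235\right) \left(-296\right) = \left(-234\right) \left(-296\right) = 69264$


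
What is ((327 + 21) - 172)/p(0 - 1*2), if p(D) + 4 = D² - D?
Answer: 88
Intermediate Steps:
p(D) = -4 + D² - D (p(D) = -4 + (D² - D) = -4 + D² - D)
((327 + 21) - 172)/p(0 - 1*2) = ((327 + 21) - 172)/(-4 + (0 - 1*2)² - (0 - 1*2)) = (348 - 172)/(-4 + (0 - 2)² - (0 - 2)) = 176/(-4 + (-2)² - 1*(-2)) = 176/(-4 + 4 + 2) = 176/2 = 176*(½) = 88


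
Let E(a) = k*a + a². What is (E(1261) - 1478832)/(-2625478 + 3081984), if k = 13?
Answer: 63841/228253 ≈ 0.27969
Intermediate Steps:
E(a) = a² + 13*a (E(a) = 13*a + a² = a² + 13*a)
(E(1261) - 1478832)/(-2625478 + 3081984) = (1261*(13 + 1261) - 1478832)/(-2625478 + 3081984) = (1261*1274 - 1478832)/456506 = (1606514 - 1478832)*(1/456506) = 127682*(1/456506) = 63841/228253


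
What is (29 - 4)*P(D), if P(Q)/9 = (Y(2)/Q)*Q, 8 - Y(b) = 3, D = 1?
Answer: 1125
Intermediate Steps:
Y(b) = 5 (Y(b) = 8 - 1*3 = 8 - 3 = 5)
P(Q) = 45 (P(Q) = 9*((5/Q)*Q) = 9*5 = 45)
(29 - 4)*P(D) = (29 - 4)*45 = 25*45 = 1125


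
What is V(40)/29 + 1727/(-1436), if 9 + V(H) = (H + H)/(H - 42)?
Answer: -120447/41644 ≈ -2.8923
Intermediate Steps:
V(H) = -9 + 2*H/(-42 + H) (V(H) = -9 + (H + H)/(H - 42) = -9 + (2*H)/(-42 + H) = -9 + 2*H/(-42 + H))
V(40)/29 + 1727/(-1436) = (7*(54 - 1*40)/(-42 + 40))/29 + 1727/(-1436) = (7*(54 - 40)/(-2))*(1/29) + 1727*(-1/1436) = (7*(-1/2)*14)*(1/29) - 1727/1436 = -49*1/29 - 1727/1436 = -49/29 - 1727/1436 = -120447/41644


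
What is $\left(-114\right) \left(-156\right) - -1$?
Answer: $17785$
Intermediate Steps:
$\left(-114\right) \left(-156\right) - -1 = 17784 + \left(-14 + 15\right) = 17784 + 1 = 17785$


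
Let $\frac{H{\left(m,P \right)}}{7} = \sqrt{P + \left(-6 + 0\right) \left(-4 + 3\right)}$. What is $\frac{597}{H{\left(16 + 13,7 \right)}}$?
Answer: $\frac{597 \sqrt{13}}{91} \approx 23.654$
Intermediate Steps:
$H{\left(m,P \right)} = 7 \sqrt{6 + P}$ ($H{\left(m,P \right)} = 7 \sqrt{P + \left(-6 + 0\right) \left(-4 + 3\right)} = 7 \sqrt{P - -6} = 7 \sqrt{P + 6} = 7 \sqrt{6 + P}$)
$\frac{597}{H{\left(16 + 13,7 \right)}} = \frac{597}{7 \sqrt{6 + 7}} = \frac{597}{7 \sqrt{13}} = 597 \frac{\sqrt{13}}{91} = \frac{597 \sqrt{13}}{91}$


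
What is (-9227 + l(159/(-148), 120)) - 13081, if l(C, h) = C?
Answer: -3301743/148 ≈ -22309.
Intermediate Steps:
(-9227 + l(159/(-148), 120)) - 13081 = (-9227 + 159/(-148)) - 13081 = (-9227 + 159*(-1/148)) - 13081 = (-9227 - 159/148) - 13081 = -1365755/148 - 13081 = -3301743/148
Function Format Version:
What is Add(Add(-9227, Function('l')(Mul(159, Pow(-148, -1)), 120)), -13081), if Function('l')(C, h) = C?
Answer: Rational(-3301743, 148) ≈ -22309.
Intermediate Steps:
Add(Add(-9227, Function('l')(Mul(159, Pow(-148, -1)), 120)), -13081) = Add(Add(-9227, Mul(159, Pow(-148, -1))), -13081) = Add(Add(-9227, Mul(159, Rational(-1, 148))), -13081) = Add(Add(-9227, Rational(-159, 148)), -13081) = Add(Rational(-1365755, 148), -13081) = Rational(-3301743, 148)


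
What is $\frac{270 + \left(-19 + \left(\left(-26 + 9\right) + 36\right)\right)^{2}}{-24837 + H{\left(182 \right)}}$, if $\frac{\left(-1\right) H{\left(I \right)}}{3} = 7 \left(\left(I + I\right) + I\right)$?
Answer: $- \frac{90}{12101} \approx -0.0074374$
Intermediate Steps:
$H{\left(I \right)} = - 63 I$ ($H{\left(I \right)} = - 3 \cdot 7 \left(\left(I + I\right) + I\right) = - 3 \cdot 7 \left(2 I + I\right) = - 3 \cdot 7 \cdot 3 I = - 3 \cdot 21 I = - 63 I$)
$\frac{270 + \left(-19 + \left(\left(-26 + 9\right) + 36\right)\right)^{2}}{-24837 + H{\left(182 \right)}} = \frac{270 + \left(-19 + \left(\left(-26 + 9\right) + 36\right)\right)^{2}}{-24837 - 11466} = \frac{270 + \left(-19 + \left(-17 + 36\right)\right)^{2}}{-24837 - 11466} = \frac{270 + \left(-19 + 19\right)^{2}}{-36303} = \left(270 + 0^{2}\right) \left(- \frac{1}{36303}\right) = \left(270 + 0\right) \left(- \frac{1}{36303}\right) = 270 \left(- \frac{1}{36303}\right) = - \frac{90}{12101}$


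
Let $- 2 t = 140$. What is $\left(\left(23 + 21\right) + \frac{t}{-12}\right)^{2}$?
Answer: $\frac{89401}{36} \approx 2483.4$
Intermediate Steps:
$t = -70$ ($t = \left(- \frac{1}{2}\right) 140 = -70$)
$\left(\left(23 + 21\right) + \frac{t}{-12}\right)^{2} = \left(\left(23 + 21\right) - \frac{70}{-12}\right)^{2} = \left(44 - - \frac{35}{6}\right)^{2} = \left(44 + \frac{35}{6}\right)^{2} = \left(\frac{299}{6}\right)^{2} = \frac{89401}{36}$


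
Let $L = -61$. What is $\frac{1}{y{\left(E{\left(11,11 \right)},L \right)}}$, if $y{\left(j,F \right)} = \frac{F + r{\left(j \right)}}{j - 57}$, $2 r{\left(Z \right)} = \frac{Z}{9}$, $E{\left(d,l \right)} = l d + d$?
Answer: $- \frac{225}{161} \approx -1.3975$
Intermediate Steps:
$E{\left(d,l \right)} = d + d l$ ($E{\left(d,l \right)} = d l + d = d + d l$)
$r{\left(Z \right)} = \frac{Z}{18}$ ($r{\left(Z \right)} = \frac{Z \frac{1}{9}}{2} = \frac{\frac{1}{9} Z}{2} = \frac{Z}{18}$)
$y{\left(j,F \right)} = \frac{F + \frac{j}{18}}{-57 + j}$ ($y{\left(j,F \right)} = \frac{F + \frac{j}{18}}{j - 57} = \frac{F + \frac{j}{18}}{-57 + j}$)
$\frac{1}{y{\left(E{\left(11,11 \right)},L \right)}} = \frac{1}{\frac{1}{-57 + 11 \left(1 + 11\right)} \left(-61 + \frac{11 \left(1 + 11\right)}{18}\right)} = \frac{1}{\frac{1}{-57 + 11 \cdot 12} \left(-61 + \frac{11 \cdot 12}{18}\right)} = \frac{1}{\frac{1}{-57 + 132} \left(-61 + \frac{1}{18} \cdot 132\right)} = \frac{1}{\frac{1}{75} \left(-61 + \frac{22}{3}\right)} = \frac{1}{\frac{1}{75} \left(- \frac{161}{3}\right)} = \frac{1}{- \frac{161}{225}} = - \frac{225}{161}$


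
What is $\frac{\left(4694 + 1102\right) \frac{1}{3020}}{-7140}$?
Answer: $- \frac{69}{256700} \approx -0.0002688$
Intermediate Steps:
$\frac{\left(4694 + 1102\right) \frac{1}{3020}}{-7140} = 5796 \cdot \frac{1}{3020} \left(- \frac{1}{7140}\right) = \frac{1449}{755} \left(- \frac{1}{7140}\right) = - \frac{69}{256700}$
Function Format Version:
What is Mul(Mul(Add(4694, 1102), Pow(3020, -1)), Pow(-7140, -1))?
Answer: Rational(-69, 256700) ≈ -0.00026880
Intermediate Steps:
Mul(Mul(Add(4694, 1102), Pow(3020, -1)), Pow(-7140, -1)) = Mul(Mul(5796, Rational(1, 3020)), Rational(-1, 7140)) = Mul(Rational(1449, 755), Rational(-1, 7140)) = Rational(-69, 256700)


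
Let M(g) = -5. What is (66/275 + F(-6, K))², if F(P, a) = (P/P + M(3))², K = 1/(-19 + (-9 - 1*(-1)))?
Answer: 164836/625 ≈ 263.74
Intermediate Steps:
K = -1/27 (K = 1/(-19 + (-9 + 1)) = 1/(-19 - 8) = 1/(-27) = -1/27 ≈ -0.037037)
F(P, a) = 16 (F(P, a) = (P/P - 5)² = (1 - 5)² = (-4)² = 16)
(66/275 + F(-6, K))² = (66/275 + 16)² = (66*(1/275) + 16)² = (6/25 + 16)² = (406/25)² = 164836/625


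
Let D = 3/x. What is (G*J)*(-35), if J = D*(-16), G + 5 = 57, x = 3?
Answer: 29120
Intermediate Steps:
D = 1 (D = 3/3 = 3*(1/3) = 1)
G = 52 (G = -5 + 57 = 52)
J = -16 (J = 1*(-16) = -16)
(G*J)*(-35) = (52*(-16))*(-35) = -832*(-35) = 29120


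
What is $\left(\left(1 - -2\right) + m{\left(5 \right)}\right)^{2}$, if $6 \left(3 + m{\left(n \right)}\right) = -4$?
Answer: $\frac{4}{9} \approx 0.44444$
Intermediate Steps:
$m{\left(n \right)} = - \frac{11}{3}$ ($m{\left(n \right)} = -3 + \frac{1}{6} \left(-4\right) = -3 - \frac{2}{3} = - \frac{11}{3}$)
$\left(\left(1 - -2\right) + m{\left(5 \right)}\right)^{2} = \left(\left(1 - -2\right) - \frac{11}{3}\right)^{2} = \left(\left(1 + 2\right) - \frac{11}{3}\right)^{2} = \left(3 - \frac{11}{3}\right)^{2} = \left(- \frac{2}{3}\right)^{2} = \frac{4}{9}$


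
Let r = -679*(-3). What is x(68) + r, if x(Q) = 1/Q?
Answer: 138517/68 ≈ 2037.0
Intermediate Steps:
r = 2037
x(68) + r = 1/68 + 2037 = 138517/68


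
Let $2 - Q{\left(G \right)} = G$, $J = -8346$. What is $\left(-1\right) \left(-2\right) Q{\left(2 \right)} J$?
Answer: $0$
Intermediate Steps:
$Q{\left(G \right)} = 2 - G$
$\left(-1\right) \left(-2\right) Q{\left(2 \right)} J = \left(-1\right) \left(-2\right) \left(2 - 2\right) \left(-8346\right) = 2 \left(2 - 2\right) \left(-8346\right) = 2 \cdot 0 \left(-8346\right) = 0 \left(-8346\right) = 0$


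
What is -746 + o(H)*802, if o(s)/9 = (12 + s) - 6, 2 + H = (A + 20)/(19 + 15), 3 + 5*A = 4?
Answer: 2755219/85 ≈ 32414.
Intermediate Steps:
A = 1/5 (A = -3/5 + (1/5)*4 = -3/5 + 4/5 = 1/5 ≈ 0.20000)
H = -239/170 (H = -2 + (1/5 + 20)/(19 + 15) = -2 + (101/5)/34 = -2 + (101/5)*(1/34) = -2 + 101/170 = -239/170 ≈ -1.4059)
o(s) = 54 + 9*s (o(s) = 9*((12 + s) - 6) = 9*(6 + s) = 54 + 9*s)
-746 + o(H)*802 = -746 + (54 + 9*(-239/170))*802 = -746 + (54 - 2151/170)*802 = -746 + (7029/170)*802 = -746 + 2818629/85 = 2755219/85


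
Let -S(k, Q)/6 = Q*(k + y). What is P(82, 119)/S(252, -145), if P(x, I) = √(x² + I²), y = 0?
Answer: √20885/219240 ≈ 0.00065917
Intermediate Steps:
S(k, Q) = -6*Q*k (S(k, Q) = -6*Q*(k + 0) = -6*Q*k)
P(x, I) = √(I² + x²)
P(82, 119)/S(252, -145) = √(119² + 82²)/((-6*(-145)*252)) = √(14161 + 6724)/219240 = √20885*(1/219240) = √20885/219240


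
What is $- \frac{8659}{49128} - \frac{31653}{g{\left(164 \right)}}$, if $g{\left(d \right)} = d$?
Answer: $- \frac{389117165}{2014248} \approx -193.18$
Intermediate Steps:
$- \frac{8659}{49128} - \frac{31653}{g{\left(164 \right)}} = - \frac{8659}{49128} - \frac{31653}{164} = - \frac{389117165}{2014248}$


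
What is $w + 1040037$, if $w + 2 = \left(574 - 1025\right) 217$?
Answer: $942168$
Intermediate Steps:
$w = -97869$ ($w = -2 + \left(574 - 1025\right) 217 = -2 - 97867 = -97869$)
$w + 1040037 = -97869 + 1040037 = 942168$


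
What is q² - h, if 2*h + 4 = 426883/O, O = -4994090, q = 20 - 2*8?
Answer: 180214123/9988180 ≈ 18.043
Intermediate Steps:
q = 4 (q = 20 - 16 = 4)
h = -20403243/9988180 (h = -2 + (426883/(-4994090))/2 = -2 + (426883*(-1/4994090))/2 = -2 + (½)*(-426883/4994090) = -2 - 426883/9988180 = -20403243/9988180 ≈ -2.0427)
q² - h = 4² - 1*(-20403243/9988180) = 16 + 20403243/9988180 = 180214123/9988180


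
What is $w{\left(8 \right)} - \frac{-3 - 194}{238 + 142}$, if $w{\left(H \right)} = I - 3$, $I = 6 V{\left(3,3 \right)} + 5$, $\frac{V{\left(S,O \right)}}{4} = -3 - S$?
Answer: $- \frac{53763}{380} \approx -141.48$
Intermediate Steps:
$V{\left(S,O \right)} = -12 - 4 S$ ($V{\left(S,O \right)} = 4 \left(-3 - S\right) = -12 - 4 S$)
$I = -139$ ($I = 6 \left(-12 - 12\right) + 5 = 6 \left(-24\right) + 5 = -144 + 5 = -139$)
$w{\left(H \right)} = -142$ ($w{\left(H \right)} = -139 - 3 = -142$)
$w{\left(8 \right)} - \frac{-3 - 194}{238 + 142} = -142 - \frac{-3 - 194}{238 + 142} = -142 - - \frac{197}{380} = -142 + \frac{197}{380} = - \frac{53763}{380}$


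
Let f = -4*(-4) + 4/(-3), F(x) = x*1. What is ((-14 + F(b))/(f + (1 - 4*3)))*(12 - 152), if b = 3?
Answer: 420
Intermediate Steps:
F(x) = x
f = 44/3 (f = 16 + 4*(-⅓) = 16 - 4/3 = 44/3 ≈ 14.667)
((-14 + F(b))/(f + (1 - 4*3)))*(12 - 152) = ((-14 + 3)/(44/3 + (1 - 4*3)))*(12 - 152) = -11/(44/3 + (1 - 12))*(-140) = -11/(44/3 - 11)*(-140) = -11/11/3*(-140) = -11*3/11*(-140) = -3*(-140) = 420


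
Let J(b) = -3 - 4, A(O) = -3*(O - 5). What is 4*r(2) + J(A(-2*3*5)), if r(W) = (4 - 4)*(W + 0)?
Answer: -7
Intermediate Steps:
r(W) = 0 (r(W) = 0*W = 0)
A(O) = 15 - 3*O (A(O) = -3*(-5 + O) = 15 - 3*O)
J(b) = -7
4*r(2) + J(A(-2*3*5)) = 4*0 - 7 = 0 - 7 = -7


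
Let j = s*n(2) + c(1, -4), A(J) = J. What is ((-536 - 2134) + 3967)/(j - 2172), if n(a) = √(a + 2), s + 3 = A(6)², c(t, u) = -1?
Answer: -1297/2107 ≈ -0.61557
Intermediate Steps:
s = 33 (s = -3 + 6² = -3 + 36 = 33)
n(a) = √(2 + a)
j = 65 (j = 33*√(2 + 2) - 1 = 33*√4 - 1 = 33*2 - 1 = 66 - 1 = 65)
((-536 - 2134) + 3967)/(j - 2172) = ((-536 - 2134) + 3967)/(65 - 2172) = (-2670 + 3967)/(-2107) = 1297*(-1/2107) = -1297/2107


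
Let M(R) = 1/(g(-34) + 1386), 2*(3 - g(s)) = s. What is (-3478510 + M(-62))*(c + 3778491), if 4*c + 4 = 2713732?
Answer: -21797852417513457/1406 ≈ -1.5503e+13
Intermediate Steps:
c = 678432 (c = -1 + (¼)*2713732 = -1 + 678433 = 678432)
g(s) = 3 - s/2
M(R) = 1/1406 (M(R) = 1/((3 - ½*(-34)) + 1386) = 1/((3 + 17) + 1386) = 1/(20 + 1386) = 1/1406)
(-3478510 + M(-62))*(c + 3778491) = (-3478510 + 1/1406)*(678432 + 3778491) = -4890785059/1406*4456923 = -21797852417513457/1406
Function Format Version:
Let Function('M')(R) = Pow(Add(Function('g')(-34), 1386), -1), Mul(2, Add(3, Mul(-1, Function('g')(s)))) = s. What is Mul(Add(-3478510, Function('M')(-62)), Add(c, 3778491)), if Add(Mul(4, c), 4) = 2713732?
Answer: Rational(-21797852417513457, 1406) ≈ -1.5503e+13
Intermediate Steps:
c = 678432 (c = Add(-1, Mul(Rational(1, 4), 2713732)) = Add(-1, 678433) = 678432)
Function('g')(s) = Add(3, Mul(Rational(-1, 2), s))
Function('M')(R) = Rational(1, 1406) (Function('M')(R) = Pow(Add(Add(3, Mul(Rational(-1, 2), -34)), 1386), -1) = Pow(Add(Add(3, 17), 1386), -1) = Pow(Add(20, 1386), -1) = Pow(1406, -1) = Rational(1, 1406))
Mul(Add(-3478510, Function('M')(-62)), Add(c, 3778491)) = Mul(Add(-3478510, Rational(1, 1406)), Add(678432, 3778491)) = Mul(Rational(-4890785059, 1406), 4456923) = Rational(-21797852417513457, 1406)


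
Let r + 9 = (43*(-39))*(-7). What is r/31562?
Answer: 5865/15781 ≈ 0.37165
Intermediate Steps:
r = 11730 (r = -9 + (43*(-39))*(-7) = -9 - 1677*(-7) = -9 + 11739 = 11730)
r/31562 = 11730/31562 = 11730*(1/31562) = 5865/15781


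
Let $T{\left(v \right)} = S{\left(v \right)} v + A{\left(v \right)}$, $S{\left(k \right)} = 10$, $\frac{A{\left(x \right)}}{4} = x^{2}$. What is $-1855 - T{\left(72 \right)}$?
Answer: $-23311$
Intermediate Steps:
$A{\left(x \right)} = 4 x^{2}$
$T{\left(v \right)} = 4 v^{2} + 10 v$ ($T{\left(v \right)} = 10 v + 4 v^{2} = 4 v^{2} + 10 v$)
$-1855 - T{\left(72 \right)} = -1855 - 2 \cdot 72 \left(5 + 2 \cdot 72\right) = -1855 - 2 \cdot 72 \left(5 + 144\right) = -1855 - 2 \cdot 72 \cdot 149 = -1855 - 21456 = -23311$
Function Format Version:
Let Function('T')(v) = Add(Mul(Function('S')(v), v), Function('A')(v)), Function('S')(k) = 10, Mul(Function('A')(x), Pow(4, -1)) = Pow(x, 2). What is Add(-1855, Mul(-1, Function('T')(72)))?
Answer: -23311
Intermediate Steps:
Function('A')(x) = Mul(4, Pow(x, 2))
Function('T')(v) = Add(Mul(4, Pow(v, 2)), Mul(10, v)) (Function('T')(v) = Add(Mul(10, v), Mul(4, Pow(v, 2))) = Add(Mul(4, Pow(v, 2)), Mul(10, v)))
Add(-1855, Mul(-1, Function('T')(72))) = Add(-1855, Mul(-1, Mul(2, 72, Add(5, Mul(2, 72))))) = Add(-1855, Mul(-1, Mul(2, 72, Add(5, 144)))) = Add(-1855, Mul(-1, Mul(2, 72, 149))) = Add(-1855, Mul(-1, 21456)) = Add(-1855, -21456) = -23311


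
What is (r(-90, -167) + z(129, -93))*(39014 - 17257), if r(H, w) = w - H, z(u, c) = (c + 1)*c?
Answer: 184477603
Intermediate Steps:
z(u, c) = c*(1 + c) (z(u, c) = (1 + c)*c = c*(1 + c))
(r(-90, -167) + z(129, -93))*(39014 - 17257) = ((-167 - 1*(-90)) - 93*(1 - 93))*(39014 - 17257) = ((-167 + 90) - 93*(-92))*21757 = (-77 + 8556)*21757 = 8479*21757 = 184477603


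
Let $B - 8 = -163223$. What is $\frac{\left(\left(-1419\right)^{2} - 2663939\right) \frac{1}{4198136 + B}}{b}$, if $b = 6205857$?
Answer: $- \frac{650378}{25040142732297} \approx -2.5973 \cdot 10^{-8}$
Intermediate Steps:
$B = -163215$ ($B = 8 - 163223 = -163215$)
$\frac{\left(\left(-1419\right)^{2} - 2663939\right) \frac{1}{4198136 + B}}{b} = \frac{\left(\left(-1419\right)^{2} - 2663939\right) \frac{1}{4198136 - 163215}}{6205857} = \frac{2013561 - 2663939}{4034921} \cdot \frac{1}{6205857} = \left(-650378\right) \frac{1}{4034921} \cdot \frac{1}{6205857} = \left(- \frac{650378}{4034921}\right) \frac{1}{6205857} = - \frac{650378}{25040142732297}$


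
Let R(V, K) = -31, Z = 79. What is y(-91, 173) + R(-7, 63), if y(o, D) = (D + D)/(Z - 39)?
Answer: -447/20 ≈ -22.350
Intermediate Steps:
y(o, D) = D/20 (y(o, D) = (D + D)/(79 - 39) = (2*D)/40 = (2*D)*(1/40) = D/20)
y(-91, 173) + R(-7, 63) = (1/20)*173 - 31 = 173/20 - 31 = -447/20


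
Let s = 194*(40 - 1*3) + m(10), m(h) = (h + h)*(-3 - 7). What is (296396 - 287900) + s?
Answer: 15474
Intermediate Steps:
m(h) = -20*h (m(h) = (2*h)*(-10) = -20*h)
s = 6978 (s = 194*(40 - 1*3) - 20*10 = 194*(40 - 3) - 200 = 194*37 - 200 = 7178 - 200 = 6978)
(296396 - 287900) + s = (296396 - 287900) + 6978 = 8496 + 6978 = 15474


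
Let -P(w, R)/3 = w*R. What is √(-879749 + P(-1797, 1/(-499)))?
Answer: I*√219061070858/499 ≈ 937.96*I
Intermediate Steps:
P(w, R) = -3*R*w (P(w, R) = -3*w*R = -3*R*w)
√(-879749 + P(-1797, 1/(-499))) = √(-879749 - 3*(-1797)/(-499)) = √(-879749 - 3*(-1/499)*(-1797)) = √(-879749 - 5391/499) = √(-439000142/499) = I*√219061070858/499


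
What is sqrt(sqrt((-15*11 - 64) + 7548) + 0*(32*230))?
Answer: 7319**(1/4) ≈ 9.2494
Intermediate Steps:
sqrt(sqrt((-15*11 - 64) + 7548) + 0*(32*230)) = sqrt(sqrt((-165 - 64) + 7548) + 0*7360) = sqrt(sqrt(-229 + 7548) + 0) = sqrt(sqrt(7319) + 0) = sqrt(sqrt(7319)) = 7319**(1/4)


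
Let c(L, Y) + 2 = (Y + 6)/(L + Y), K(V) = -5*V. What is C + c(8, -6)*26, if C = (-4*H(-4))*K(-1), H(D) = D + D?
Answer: 108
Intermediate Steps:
H(D) = 2*D
c(L, Y) = -2 + (6 + Y)/(L + Y) (c(L, Y) = -2 + (Y + 6)/(L + Y) = -2 + (6 + Y)/(L + Y))
C = 160 (C = (-8*(-4))*(-5*(-1)) = -4*(-8)*5 = 32*5 = 160)
C + c(8, -6)*26 = 160 + ((6 - 1*(-6) - 2*8)/(8 - 6))*26 = 160 + ((6 + 6 - 16)/2)*26 = 160 + ((½)*(-4))*26 = 160 - 2*26 = 160 - 52 = 108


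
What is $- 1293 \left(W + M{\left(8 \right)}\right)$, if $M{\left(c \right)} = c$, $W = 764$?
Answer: $-998196$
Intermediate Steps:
$- 1293 \left(W + M{\left(8 \right)}\right) = - 1293 \left(764 + 8\right) = \left(-1293\right) 772 = -998196$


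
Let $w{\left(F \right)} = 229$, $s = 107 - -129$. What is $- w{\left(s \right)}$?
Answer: $-229$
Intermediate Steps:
$s = 236$ ($s = 107 + 129 = 236$)
$- w{\left(s \right)} = \left(-1\right) 229 = -229$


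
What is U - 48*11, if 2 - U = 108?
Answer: -634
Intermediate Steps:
U = -106 (U = 2 - 1*108 = 2 - 108 = -106)
U - 48*11 = -106 - 48*11 = -106 - 528 = -634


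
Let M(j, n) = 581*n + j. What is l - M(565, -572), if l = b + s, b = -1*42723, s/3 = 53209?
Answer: 448671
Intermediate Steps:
s = 159627 (s = 3*53209 = 159627)
b = -42723
l = 116904 (l = -42723 + 159627 = 116904)
M(j, n) = j + 581*n
l - M(565, -572) = 116904 - (565 + 581*(-572)) = 116904 - (565 - 332332) = 116904 - 1*(-331767) = 116904 + 331767 = 448671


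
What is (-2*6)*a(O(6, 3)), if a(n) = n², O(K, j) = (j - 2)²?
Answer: -12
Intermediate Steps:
O(K, j) = (-2 + j)²
(-2*6)*a(O(6, 3)) = (-2*6)*((-2 + 3)²)² = -12*(1²)² = -12*1² = -12*1 = -12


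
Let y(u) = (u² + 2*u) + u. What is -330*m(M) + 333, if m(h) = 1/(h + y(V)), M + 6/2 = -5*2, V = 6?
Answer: 13323/41 ≈ 324.95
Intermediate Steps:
y(u) = u² + 3*u
M = -13 (M = -3 - 5*2 = -3 - 10 = -13)
m(h) = 1/(54 + h) (m(h) = 1/(h + 6*(3 + 6)) = 1/(h + 6*9) = 1/(h + 54) = 1/(54 + h))
-330*m(M) + 333 = -330/(54 - 13) + 333 = -330/41 + 333 = 13323/41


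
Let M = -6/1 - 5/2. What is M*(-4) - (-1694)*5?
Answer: 8504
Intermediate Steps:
M = -17/2 (M = -6*1 - 5*½ = -6 - 5/2 = -17/2 ≈ -8.5000)
M*(-4) - (-1694)*5 = -17/2*(-4) - (-1694)*5 = 34 - 154*(-55) = 34 + 8470 = 8504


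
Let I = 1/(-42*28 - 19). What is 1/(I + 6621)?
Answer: 1195/7912094 ≈ 0.00015103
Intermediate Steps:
I = -1/1195 (I = 1/(-1176 - 19) = 1/(-1195) = -1/1195 ≈ -0.00083682)
1/(I + 6621) = 1/(-1/1195 + 6621) = 1/(7912094/1195) = 1195/7912094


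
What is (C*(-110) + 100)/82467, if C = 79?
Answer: -8590/82467 ≈ -0.10416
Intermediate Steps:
(C*(-110) + 100)/82467 = (79*(-110) + 100)/82467 = (-8690 + 100)*(1/82467) = -8590*1/82467 = -8590/82467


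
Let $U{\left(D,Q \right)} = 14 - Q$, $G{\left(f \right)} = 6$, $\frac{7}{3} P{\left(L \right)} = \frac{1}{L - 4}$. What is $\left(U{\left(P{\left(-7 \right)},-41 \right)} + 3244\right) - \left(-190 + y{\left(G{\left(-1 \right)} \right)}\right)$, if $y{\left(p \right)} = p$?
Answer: $3483$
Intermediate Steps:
$P{\left(L \right)} = \frac{3}{7 \left(-4 + L\right)}$ ($P{\left(L \right)} = \frac{3}{7 \left(L - 4\right)} = \frac{3}{7 \left(-4 + L\right)}$)
$\left(U{\left(P{\left(-7 \right)},-41 \right)} + 3244\right) - \left(-190 + y{\left(G{\left(-1 \right)} \right)}\right) = \left(\left(14 - -41\right) + 3244\right) + \left(190 - 6\right) = \left(\left(14 + 41\right) + 3244\right) + \left(190 - 6\right) = \left(55 + 3244\right) + 184 = 3299 + 184 = 3483$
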